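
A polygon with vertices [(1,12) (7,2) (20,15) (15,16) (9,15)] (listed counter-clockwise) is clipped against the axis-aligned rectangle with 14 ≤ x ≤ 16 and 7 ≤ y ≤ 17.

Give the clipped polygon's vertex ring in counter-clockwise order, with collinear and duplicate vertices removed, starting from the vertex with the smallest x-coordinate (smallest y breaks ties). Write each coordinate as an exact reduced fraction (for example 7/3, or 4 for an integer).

1. After x ≥ 14: [(14,9) (20,15) (15,16) (14,95/6)]
2. After x ≤ 16: [(14,9) (16,11) (16,79/5) (15,16) (14,95/6)]
3. After y ≥ 7: [(14,9) (16,11) (16,79/5) (15,16) (14,95/6)]
4. After y ≤ 17: [(14,9) (16,11) (16,79/5) (15,16) (14,95/6)]
5. Canonical ring: [(14,9) (16,11) (16,79/5) (15,16) (14,95/6)]

Clipped polygon: [(14,9) (16,11) (16,79/5) (15,16) (14,95/6)]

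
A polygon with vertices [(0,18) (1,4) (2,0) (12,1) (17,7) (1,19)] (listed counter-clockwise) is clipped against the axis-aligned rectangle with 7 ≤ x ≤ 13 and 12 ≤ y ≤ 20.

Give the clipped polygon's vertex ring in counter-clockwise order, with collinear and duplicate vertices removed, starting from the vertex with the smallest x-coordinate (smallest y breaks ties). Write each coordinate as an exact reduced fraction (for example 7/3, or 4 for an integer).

1. After x ≥ 7: [(7,1/2) (12,1) (17,7) (7,29/2)]
2. After x ≤ 13: [(7,1/2) (12,1) (13,11/5) (13,10) (7,29/2)]
3. After y ≥ 12: [(7,12) (31/3,12) (7,29/2)]
4. After y ≤ 20: [(7,12) (31/3,12) (7,29/2)]
5. Canonical ring: [(7,12) (31/3,12) (7,29/2)]

Clipped polygon: [(7,12) (31/3,12) (7,29/2)]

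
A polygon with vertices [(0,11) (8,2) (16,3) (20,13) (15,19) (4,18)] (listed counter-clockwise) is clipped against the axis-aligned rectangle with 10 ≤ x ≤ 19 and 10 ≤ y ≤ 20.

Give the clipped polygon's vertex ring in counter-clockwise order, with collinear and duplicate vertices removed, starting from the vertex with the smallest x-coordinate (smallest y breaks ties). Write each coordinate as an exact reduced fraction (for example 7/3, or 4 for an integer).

1. After x ≥ 10: [(10,9/4) (16,3) (20,13) (15,19) (10,204/11)]
2. After x ≤ 19: [(10,9/4) (16,3) (19,21/2) (19,71/5) (15,19) (10,204/11)]
3. After y ≥ 10: [(10,10) (94/5,10) (19,21/2) (19,71/5) (15,19) (10,204/11)]
4. After y ≤ 20: [(10,10) (94/5,10) (19,21/2) (19,71/5) (15,19) (10,204/11)]
5. Canonical ring: [(10,10) (94/5,10) (19,21/2) (19,71/5) (15,19) (10,204/11)]

Clipped polygon: [(10,10) (94/5,10) (19,21/2) (19,71/5) (15,19) (10,204/11)]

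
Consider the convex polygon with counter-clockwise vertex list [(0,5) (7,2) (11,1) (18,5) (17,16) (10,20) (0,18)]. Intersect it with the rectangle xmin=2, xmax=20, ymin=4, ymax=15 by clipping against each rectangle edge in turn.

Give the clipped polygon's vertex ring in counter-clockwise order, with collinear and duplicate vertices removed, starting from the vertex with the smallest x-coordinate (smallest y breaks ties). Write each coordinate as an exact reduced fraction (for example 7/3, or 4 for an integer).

Clipped polygon: [(2,29/7) (7/3,4) (65/4,4) (18,5) (188/11,15) (2,15)]

1. After x ≥ 2: [(2,29/7) (7,2) (11,1) (18,5) (17,16) (10,20) (2,92/5)]
2. After x ≤ 20: [(2,29/7) (7,2) (11,1) (18,5) (17,16) (10,20) (2,92/5)]
3. After y ≥ 4: [(2,29/7) (7/3,4) (65/4,4) (18,5) (17,16) (10,20) (2,92/5)]
4. After y ≤ 15: [(2,15) (2,29/7) (7/3,4) (65/4,4) (18,5) (188/11,15)]
5. Canonical ring: [(2,29/7) (7/3,4) (65/4,4) (18,5) (188/11,15) (2,15)]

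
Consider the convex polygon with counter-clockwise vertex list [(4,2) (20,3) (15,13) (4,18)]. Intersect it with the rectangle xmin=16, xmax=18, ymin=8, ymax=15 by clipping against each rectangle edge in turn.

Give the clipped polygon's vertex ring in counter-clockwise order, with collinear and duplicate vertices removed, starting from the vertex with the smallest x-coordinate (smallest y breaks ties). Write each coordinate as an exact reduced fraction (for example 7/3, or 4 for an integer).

Clipped polygon: [(16,8) (35/2,8) (16,11)]

1. After x ≥ 16: [(16,11/4) (20,3) (16,11)]
2. After x ≤ 18: [(16,11/4) (18,23/8) (18,7) (16,11)]
3. After y ≥ 8: [(16,8) (35/2,8) (16,11)]
4. After y ≤ 15: [(16,8) (35/2,8) (16,11)]
5. Canonical ring: [(16,8) (35/2,8) (16,11)]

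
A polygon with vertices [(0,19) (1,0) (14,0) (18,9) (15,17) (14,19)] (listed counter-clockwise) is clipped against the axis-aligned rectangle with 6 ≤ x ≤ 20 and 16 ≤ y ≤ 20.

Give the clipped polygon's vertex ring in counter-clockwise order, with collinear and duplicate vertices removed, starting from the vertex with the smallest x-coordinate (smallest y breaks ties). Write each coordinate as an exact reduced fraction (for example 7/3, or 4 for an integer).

1. After x ≥ 6: [(6,19) (6,0) (14,0) (18,9) (15,17) (14,19)]
2. After x ≤ 20: [(6,19) (6,0) (14,0) (18,9) (15,17) (14,19)]
3. After y ≥ 16: [(6,19) (6,16) (123/8,16) (15,17) (14,19)]
4. After y ≤ 20: [(6,19) (6,16) (123/8,16) (15,17) (14,19)]
5. Canonical ring: [(6,16) (123/8,16) (15,17) (14,19) (6,19)]

Clipped polygon: [(6,16) (123/8,16) (15,17) (14,19) (6,19)]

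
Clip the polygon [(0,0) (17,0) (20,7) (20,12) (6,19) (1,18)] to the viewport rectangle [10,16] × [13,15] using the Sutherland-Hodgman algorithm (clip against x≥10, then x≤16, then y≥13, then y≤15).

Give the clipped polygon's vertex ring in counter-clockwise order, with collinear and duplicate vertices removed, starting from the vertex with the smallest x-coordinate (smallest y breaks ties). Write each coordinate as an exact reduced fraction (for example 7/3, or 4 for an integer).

1. After x ≥ 10: [(10,0) (17,0) (20,7) (20,12) (10,17)]
2. After x ≤ 16: [(10,0) (16,0) (16,14) (10,17)]
3. After y ≥ 13: [(10,13) (16,13) (16,14) (10,17)]
4. After y ≤ 15: [(10,15) (10,13) (16,13) (16,14) (14,15)]
5. Canonical ring: [(10,13) (16,13) (16,14) (14,15) (10,15)]

Clipped polygon: [(10,13) (16,13) (16,14) (14,15) (10,15)]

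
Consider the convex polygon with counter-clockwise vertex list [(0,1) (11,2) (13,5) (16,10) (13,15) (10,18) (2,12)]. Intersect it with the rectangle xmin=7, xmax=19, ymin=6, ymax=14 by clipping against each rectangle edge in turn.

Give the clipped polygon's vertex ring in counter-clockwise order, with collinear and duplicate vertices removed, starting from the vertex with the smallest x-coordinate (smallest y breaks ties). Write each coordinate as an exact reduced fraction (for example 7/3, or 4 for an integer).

Clipped polygon: [(7,6) (68/5,6) (16,10) (68/5,14) (7,14)]

1. After x ≥ 7: [(7,18/11) (11,2) (13,5) (16,10) (13,15) (10,18) (7,63/4)]
2. After x ≤ 19: [(7,18/11) (11,2) (13,5) (16,10) (13,15) (10,18) (7,63/4)]
3. After y ≥ 6: [(7,6) (68/5,6) (16,10) (13,15) (10,18) (7,63/4)]
4. After y ≤ 14: [(7,14) (7,6) (68/5,6) (16,10) (68/5,14)]
5. Canonical ring: [(7,6) (68/5,6) (16,10) (68/5,14) (7,14)]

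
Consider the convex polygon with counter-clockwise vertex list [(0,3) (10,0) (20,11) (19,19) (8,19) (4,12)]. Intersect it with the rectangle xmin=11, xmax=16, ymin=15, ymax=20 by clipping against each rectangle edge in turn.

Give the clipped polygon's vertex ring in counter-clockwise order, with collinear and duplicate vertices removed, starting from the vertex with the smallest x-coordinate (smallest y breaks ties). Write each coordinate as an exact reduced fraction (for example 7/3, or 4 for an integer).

Clipped polygon: [(11,15) (16,15) (16,19) (11,19)]

1. After x ≥ 11: [(11,11/10) (20,11) (19,19) (11,19)]
2. After x ≤ 16: [(11,11/10) (16,33/5) (16,19) (11,19)]
3. After y ≥ 15: [(11,15) (16,15) (16,19) (11,19)]
4. After y ≤ 20: [(11,15) (16,15) (16,19) (11,19)]
5. Canonical ring: [(11,15) (16,15) (16,19) (11,19)]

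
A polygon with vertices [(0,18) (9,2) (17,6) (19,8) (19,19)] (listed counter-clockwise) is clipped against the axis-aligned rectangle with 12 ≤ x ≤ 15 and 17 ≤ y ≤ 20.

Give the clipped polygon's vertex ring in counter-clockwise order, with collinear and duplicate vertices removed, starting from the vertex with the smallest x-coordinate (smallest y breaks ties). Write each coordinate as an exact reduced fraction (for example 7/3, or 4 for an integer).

Clipped polygon: [(12,17) (15,17) (15,357/19) (12,354/19)]

1. After x ≥ 12: [(12,354/19) (12,7/2) (17,6) (19,8) (19,19)]
2. After x ≤ 15: [(15,357/19) (12,354/19) (12,7/2) (15,5)]
3. After y ≥ 17: [(15,17) (15,357/19) (12,354/19) (12,17)]
4. After y ≤ 20: [(15,17) (15,357/19) (12,354/19) (12,17)]
5. Canonical ring: [(12,17) (15,17) (15,357/19) (12,354/19)]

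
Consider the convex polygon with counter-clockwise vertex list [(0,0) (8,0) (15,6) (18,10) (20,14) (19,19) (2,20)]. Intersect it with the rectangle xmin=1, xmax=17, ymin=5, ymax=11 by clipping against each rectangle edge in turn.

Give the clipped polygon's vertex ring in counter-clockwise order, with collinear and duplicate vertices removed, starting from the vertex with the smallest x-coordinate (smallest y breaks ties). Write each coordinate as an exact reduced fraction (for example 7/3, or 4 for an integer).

Clipped polygon: [(1,5) (83/6,5) (15,6) (17,26/3) (17,11) (11/10,11) (1,10)]

1. After x ≥ 1: [(1,10) (1,0) (8,0) (15,6) (18,10) (20,14) (19,19) (2,20)]
2. After x ≤ 17: [(1,10) (1,0) (8,0) (15,6) (17,26/3) (17,325/17) (2,20)]
3. After y ≥ 5: [(1,10) (1,5) (83/6,5) (15,6) (17,26/3) (17,325/17) (2,20)]
4. After y ≤ 11: [(11/10,11) (1,10) (1,5) (83/6,5) (15,6) (17,26/3) (17,11)]
5. Canonical ring: [(1,5) (83/6,5) (15,6) (17,26/3) (17,11) (11/10,11) (1,10)]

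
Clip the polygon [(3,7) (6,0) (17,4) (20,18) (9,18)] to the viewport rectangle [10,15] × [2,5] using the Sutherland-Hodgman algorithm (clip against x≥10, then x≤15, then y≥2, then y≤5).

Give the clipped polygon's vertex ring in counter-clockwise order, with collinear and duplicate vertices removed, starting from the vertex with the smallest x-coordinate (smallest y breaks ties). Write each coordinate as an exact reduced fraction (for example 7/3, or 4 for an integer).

1. After x ≥ 10: [(10,16/11) (17,4) (20,18) (10,18)]
2. After x ≤ 15: [(10,16/11) (15,36/11) (15,18) (10,18)]
3. After y ≥ 2: [(10,2) (23/2,2) (15,36/11) (15,18) (10,18)]
4. After y ≤ 5: [(10,5) (10,2) (23/2,2) (15,36/11) (15,5)]
5. Canonical ring: [(10,2) (23/2,2) (15,36/11) (15,5) (10,5)]

Clipped polygon: [(10,2) (23/2,2) (15,36/11) (15,5) (10,5)]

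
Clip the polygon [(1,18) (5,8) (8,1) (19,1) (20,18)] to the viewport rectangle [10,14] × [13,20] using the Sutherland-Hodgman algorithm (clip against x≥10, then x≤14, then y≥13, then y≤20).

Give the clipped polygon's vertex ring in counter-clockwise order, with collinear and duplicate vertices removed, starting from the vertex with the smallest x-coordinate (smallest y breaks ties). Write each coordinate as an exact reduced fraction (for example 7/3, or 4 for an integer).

Clipped polygon: [(10,13) (14,13) (14,18) (10,18)]

1. After x ≥ 10: [(10,18) (10,1) (19,1) (20,18)]
2. After x ≤ 14: [(14,18) (10,18) (10,1) (14,1)]
3. After y ≥ 13: [(14,13) (14,18) (10,18) (10,13)]
4. After y ≤ 20: [(14,13) (14,18) (10,18) (10,13)]
5. Canonical ring: [(10,13) (14,13) (14,18) (10,18)]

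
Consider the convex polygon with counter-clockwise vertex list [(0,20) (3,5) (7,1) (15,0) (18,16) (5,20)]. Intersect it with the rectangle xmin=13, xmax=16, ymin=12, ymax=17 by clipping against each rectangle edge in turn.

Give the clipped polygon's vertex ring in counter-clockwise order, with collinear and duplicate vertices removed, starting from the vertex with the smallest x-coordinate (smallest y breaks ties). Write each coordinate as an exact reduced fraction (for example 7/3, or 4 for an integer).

Clipped polygon: [(13,12) (16,12) (16,216/13) (59/4,17) (13,17)]

1. After x ≥ 13: [(13,1/4) (15,0) (18,16) (13,228/13)]
2. After x ≤ 16: [(13,1/4) (15,0) (16,16/3) (16,216/13) (13,228/13)]
3. After y ≥ 12: [(13,12) (16,12) (16,216/13) (13,228/13)]
4. After y ≤ 17: [(13,17) (13,12) (16,12) (16,216/13) (59/4,17)]
5. Canonical ring: [(13,12) (16,12) (16,216/13) (59/4,17) (13,17)]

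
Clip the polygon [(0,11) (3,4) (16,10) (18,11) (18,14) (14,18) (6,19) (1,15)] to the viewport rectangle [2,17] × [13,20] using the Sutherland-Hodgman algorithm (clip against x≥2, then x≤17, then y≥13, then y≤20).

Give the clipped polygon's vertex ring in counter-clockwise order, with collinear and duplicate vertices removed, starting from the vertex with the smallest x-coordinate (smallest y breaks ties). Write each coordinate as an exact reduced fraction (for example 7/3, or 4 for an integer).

Clipped polygon: [(2,13) (17,13) (17,15) (14,18) (6,19) (2,79/5)]

1. After x ≥ 2: [(2,19/3) (3,4) (16,10) (18,11) (18,14) (14,18) (6,19) (2,79/5)]
2. After x ≤ 17: [(2,19/3) (3,4) (16,10) (17,21/2) (17,15) (14,18) (6,19) (2,79/5)]
3. After y ≥ 13: [(2,13) (17,13) (17,15) (14,18) (6,19) (2,79/5)]
4. After y ≤ 20: [(2,13) (17,13) (17,15) (14,18) (6,19) (2,79/5)]
5. Canonical ring: [(2,13) (17,13) (17,15) (14,18) (6,19) (2,79/5)]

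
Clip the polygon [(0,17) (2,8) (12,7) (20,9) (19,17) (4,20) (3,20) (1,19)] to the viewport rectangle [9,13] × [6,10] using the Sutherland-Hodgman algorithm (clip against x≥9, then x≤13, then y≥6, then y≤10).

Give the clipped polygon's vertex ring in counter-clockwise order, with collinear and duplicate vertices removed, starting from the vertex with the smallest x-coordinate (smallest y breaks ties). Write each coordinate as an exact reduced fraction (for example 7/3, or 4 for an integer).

Clipped polygon: [(9,73/10) (12,7) (13,29/4) (13,10) (9,10)]

1. After x ≥ 9: [(9,73/10) (12,7) (20,9) (19,17) (9,19)]
2. After x ≤ 13: [(9,73/10) (12,7) (13,29/4) (13,91/5) (9,19)]
3. After y ≥ 6: [(9,73/10) (12,7) (13,29/4) (13,91/5) (9,19)]
4. After y ≤ 10: [(9,10) (9,73/10) (12,7) (13,29/4) (13,10)]
5. Canonical ring: [(9,73/10) (12,7) (13,29/4) (13,10) (9,10)]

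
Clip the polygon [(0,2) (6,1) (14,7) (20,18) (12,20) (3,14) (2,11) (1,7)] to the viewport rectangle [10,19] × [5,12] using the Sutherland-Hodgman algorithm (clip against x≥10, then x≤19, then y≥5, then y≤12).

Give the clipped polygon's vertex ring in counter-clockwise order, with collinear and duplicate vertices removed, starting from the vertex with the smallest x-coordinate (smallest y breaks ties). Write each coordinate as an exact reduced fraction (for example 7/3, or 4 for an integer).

1. After x ≥ 10: [(10,4) (14,7) (20,18) (12,20) (10,56/3)]
2. After x ≤ 19: [(10,4) (14,7) (19,97/6) (19,73/4) (12,20) (10,56/3)]
3. After y ≥ 5: [(10,5) (34/3,5) (14,7) (19,97/6) (19,73/4) (12,20) (10,56/3)]
4. After y ≤ 12: [(10,12) (10,5) (34/3,5) (14,7) (184/11,12)]
5. Canonical ring: [(10,5) (34/3,5) (14,7) (184/11,12) (10,12)]

Clipped polygon: [(10,5) (34/3,5) (14,7) (184/11,12) (10,12)]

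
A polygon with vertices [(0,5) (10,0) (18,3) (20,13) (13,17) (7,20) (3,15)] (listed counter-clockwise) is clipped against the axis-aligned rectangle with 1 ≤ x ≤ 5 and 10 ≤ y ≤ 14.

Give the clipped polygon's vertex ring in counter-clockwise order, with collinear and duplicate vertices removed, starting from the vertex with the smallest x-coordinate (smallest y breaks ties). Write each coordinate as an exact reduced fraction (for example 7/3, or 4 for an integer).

1. After x ≥ 1: [(1,25/3) (1,9/2) (10,0) (18,3) (20,13) (13,17) (7,20) (3,15)]
2. After x ≤ 5: [(1,25/3) (1,9/2) (5,5/2) (5,35/2) (3,15)]
3. After y ≥ 10: [(3/2,10) (5,10) (5,35/2) (3,15)]
4. After y ≤ 14: [(27/10,14) (3/2,10) (5,10) (5,14)]
5. Canonical ring: [(3/2,10) (5,10) (5,14) (27/10,14)]

Clipped polygon: [(3/2,10) (5,10) (5,14) (27/10,14)]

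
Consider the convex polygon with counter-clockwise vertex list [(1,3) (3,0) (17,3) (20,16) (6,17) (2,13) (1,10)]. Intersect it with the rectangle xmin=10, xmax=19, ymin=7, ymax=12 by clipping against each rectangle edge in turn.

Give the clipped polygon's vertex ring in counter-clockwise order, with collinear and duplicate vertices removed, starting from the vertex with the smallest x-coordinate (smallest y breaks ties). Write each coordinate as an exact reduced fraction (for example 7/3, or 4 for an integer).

1. After x ≥ 10: [(10,3/2) (17,3) (20,16) (10,117/7)]
2. After x ≤ 19: [(10,3/2) (17,3) (19,35/3) (19,225/14) (10,117/7)]
3. After y ≥ 7: [(10,7) (233/13,7) (19,35/3) (19,225/14) (10,117/7)]
4. After y ≤ 12: [(10,12) (10,7) (233/13,7) (19,35/3) (19,12)]
5. Canonical ring: [(10,7) (233/13,7) (19,35/3) (19,12) (10,12)]

Clipped polygon: [(10,7) (233/13,7) (19,35/3) (19,12) (10,12)]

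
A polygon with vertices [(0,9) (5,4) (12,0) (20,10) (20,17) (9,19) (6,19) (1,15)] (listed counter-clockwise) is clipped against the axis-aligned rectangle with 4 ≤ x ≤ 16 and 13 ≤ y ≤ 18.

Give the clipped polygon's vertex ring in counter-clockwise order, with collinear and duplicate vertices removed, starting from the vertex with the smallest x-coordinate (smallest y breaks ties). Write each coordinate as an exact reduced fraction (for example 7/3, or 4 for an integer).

Clipped polygon: [(4,13) (16,13) (16,195/11) (29/2,18) (19/4,18) (4,87/5)]

1. After x ≥ 4: [(4,5) (5,4) (12,0) (20,10) (20,17) (9,19) (6,19) (4,87/5)]
2. After x ≤ 16: [(4,5) (5,4) (12,0) (16,5) (16,195/11) (9,19) (6,19) (4,87/5)]
3. After y ≥ 13: [(4,13) (16,13) (16,195/11) (9,19) (6,19) (4,87/5)]
4. After y ≤ 18: [(4,13) (16,13) (16,195/11) (29/2,18) (19/4,18) (4,87/5)]
5. Canonical ring: [(4,13) (16,13) (16,195/11) (29/2,18) (19/4,18) (4,87/5)]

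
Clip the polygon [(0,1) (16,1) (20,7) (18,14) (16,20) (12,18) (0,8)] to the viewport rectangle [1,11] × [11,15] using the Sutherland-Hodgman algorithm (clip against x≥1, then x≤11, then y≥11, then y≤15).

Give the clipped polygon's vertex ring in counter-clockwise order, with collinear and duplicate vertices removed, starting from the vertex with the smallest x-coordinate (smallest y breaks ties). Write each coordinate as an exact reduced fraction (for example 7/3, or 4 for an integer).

1. After x ≥ 1: [(1,1) (16,1) (20,7) (18,14) (16,20) (12,18) (1,53/6)]
2. After x ≤ 11: [(1,1) (11,1) (11,103/6) (1,53/6)]
3. After y ≥ 11: [(11,11) (11,103/6) (18/5,11)]
4. After y ≤ 15: [(11,11) (11,15) (42/5,15) (18/5,11)]
5. Canonical ring: [(18/5,11) (11,11) (11,15) (42/5,15)]

Clipped polygon: [(18/5,11) (11,11) (11,15) (42/5,15)]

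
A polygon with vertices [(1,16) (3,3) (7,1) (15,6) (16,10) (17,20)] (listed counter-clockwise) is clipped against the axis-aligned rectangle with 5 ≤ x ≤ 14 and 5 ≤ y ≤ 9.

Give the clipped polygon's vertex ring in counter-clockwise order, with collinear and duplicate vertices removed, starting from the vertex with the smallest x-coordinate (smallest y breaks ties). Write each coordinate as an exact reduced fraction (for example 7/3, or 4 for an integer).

1. After x ≥ 5: [(5,17) (5,2) (7,1) (15,6) (16,10) (17,20)]
2. After x ≤ 14: [(14,77/4) (5,17) (5,2) (7,1) (14,43/8)]
3. After y ≥ 5: [(14,77/4) (5,17) (5,5) (67/5,5) (14,43/8)]
4. After y ≤ 9: [(14,9) (5,9) (5,5) (67/5,5) (14,43/8)]
5. Canonical ring: [(5,5) (67/5,5) (14,43/8) (14,9) (5,9)]

Clipped polygon: [(5,5) (67/5,5) (14,43/8) (14,9) (5,9)]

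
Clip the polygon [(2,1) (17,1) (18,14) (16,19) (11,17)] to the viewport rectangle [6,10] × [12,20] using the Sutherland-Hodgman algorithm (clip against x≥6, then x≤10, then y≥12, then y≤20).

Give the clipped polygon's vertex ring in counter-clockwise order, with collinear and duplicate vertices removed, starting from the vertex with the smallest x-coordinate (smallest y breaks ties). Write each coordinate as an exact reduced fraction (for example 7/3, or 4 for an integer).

Clipped polygon: [(131/16,12) (10,12) (10,137/9)]

1. After x ≥ 6: [(6,73/9) (6,1) (17,1) (18,14) (16,19) (11,17)]
2. After x ≤ 10: [(10,137/9) (6,73/9) (6,1) (10,1)]
3. After y ≥ 12: [(10,12) (10,137/9) (131/16,12)]
4. After y ≤ 20: [(10,12) (10,137/9) (131/16,12)]
5. Canonical ring: [(131/16,12) (10,12) (10,137/9)]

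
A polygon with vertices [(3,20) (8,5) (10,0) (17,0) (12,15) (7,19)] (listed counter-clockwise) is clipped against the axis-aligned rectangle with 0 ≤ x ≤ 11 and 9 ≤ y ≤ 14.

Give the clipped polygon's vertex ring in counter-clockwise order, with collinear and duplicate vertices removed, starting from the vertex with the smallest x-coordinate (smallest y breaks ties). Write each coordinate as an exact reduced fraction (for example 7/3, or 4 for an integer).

1. After x ≥ 0: [(3,20) (8,5) (10,0) (17,0) (12,15) (7,19)]
2. After x ≤ 11: [(3,20) (8,5) (10,0) (11,0) (11,79/5) (7,19)]
3. After y ≥ 9: [(3,20) (20/3,9) (11,9) (11,79/5) (7,19)]
4. After y ≤ 14: [(5,14) (20/3,9) (11,9) (11,14)]
5. Canonical ring: [(5,14) (20/3,9) (11,9) (11,14)]

Clipped polygon: [(5,14) (20/3,9) (11,9) (11,14)]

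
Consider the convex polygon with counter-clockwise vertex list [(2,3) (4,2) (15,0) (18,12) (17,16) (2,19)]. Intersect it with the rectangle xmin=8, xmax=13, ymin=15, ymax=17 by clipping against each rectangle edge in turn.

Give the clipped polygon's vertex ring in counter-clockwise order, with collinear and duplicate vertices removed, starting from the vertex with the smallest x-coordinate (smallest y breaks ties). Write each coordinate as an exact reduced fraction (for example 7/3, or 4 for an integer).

Clipped polygon: [(8,15) (13,15) (13,84/5) (12,17) (8,17)]

1. After x ≥ 8: [(8,14/11) (15,0) (18,12) (17,16) (8,89/5)]
2. After x ≤ 13: [(8,14/11) (13,4/11) (13,84/5) (8,89/5)]
3. After y ≥ 15: [(8,15) (13,15) (13,84/5) (8,89/5)]
4. After y ≤ 17: [(8,17) (8,15) (13,15) (13,84/5) (12,17)]
5. Canonical ring: [(8,15) (13,15) (13,84/5) (12,17) (8,17)]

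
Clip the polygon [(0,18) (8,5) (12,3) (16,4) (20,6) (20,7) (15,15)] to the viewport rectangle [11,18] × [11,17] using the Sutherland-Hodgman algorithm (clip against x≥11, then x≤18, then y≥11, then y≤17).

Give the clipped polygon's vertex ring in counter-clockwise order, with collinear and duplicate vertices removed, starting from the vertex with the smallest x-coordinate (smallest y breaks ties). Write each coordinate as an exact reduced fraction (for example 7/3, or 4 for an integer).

Clipped polygon: [(11,11) (35/2,11) (15,15) (11,79/5)]

1. After x ≥ 11: [(11,79/5) (11,7/2) (12,3) (16,4) (20,6) (20,7) (15,15)]
2. After x ≤ 18: [(11,79/5) (11,7/2) (12,3) (16,4) (18,5) (18,51/5) (15,15)]
3. After y ≥ 11: [(11,79/5) (11,11) (35/2,11) (15,15)]
4. After y ≤ 17: [(11,79/5) (11,11) (35/2,11) (15,15)]
5. Canonical ring: [(11,11) (35/2,11) (15,15) (11,79/5)]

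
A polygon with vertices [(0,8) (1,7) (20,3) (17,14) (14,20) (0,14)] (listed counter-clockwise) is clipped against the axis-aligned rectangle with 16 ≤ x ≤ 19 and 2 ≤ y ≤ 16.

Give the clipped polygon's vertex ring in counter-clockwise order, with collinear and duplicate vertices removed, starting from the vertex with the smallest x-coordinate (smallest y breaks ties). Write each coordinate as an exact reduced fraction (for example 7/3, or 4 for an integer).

Clipped polygon: [(16,73/19) (19,61/19) (19,20/3) (17,14) (16,16)]

1. After x ≥ 16: [(16,73/19) (20,3) (17,14) (16,16)]
2. After x ≤ 19: [(16,73/19) (19,61/19) (19,20/3) (17,14) (16,16)]
3. After y ≥ 2: [(16,73/19) (19,61/19) (19,20/3) (17,14) (16,16)]
4. After y ≤ 16: [(16,73/19) (19,61/19) (19,20/3) (17,14) (16,16)]
5. Canonical ring: [(16,73/19) (19,61/19) (19,20/3) (17,14) (16,16)]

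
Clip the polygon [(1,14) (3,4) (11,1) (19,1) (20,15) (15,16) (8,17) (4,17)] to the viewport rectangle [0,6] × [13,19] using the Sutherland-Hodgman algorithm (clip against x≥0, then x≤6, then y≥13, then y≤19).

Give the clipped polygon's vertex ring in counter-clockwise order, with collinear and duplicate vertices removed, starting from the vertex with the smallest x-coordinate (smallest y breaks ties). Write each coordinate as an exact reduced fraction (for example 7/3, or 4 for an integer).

1. After x ≥ 0: [(1,14) (3,4) (11,1) (19,1) (20,15) (15,16) (8,17) (4,17)]
2. After x ≤ 6: [(1,14) (3,4) (6,23/8) (6,17) (4,17)]
3. After y ≥ 13: [(1,14) (6/5,13) (6,13) (6,17) (4,17)]
4. After y ≤ 19: [(1,14) (6/5,13) (6,13) (6,17) (4,17)]
5. Canonical ring: [(1,14) (6/5,13) (6,13) (6,17) (4,17)]

Clipped polygon: [(1,14) (6/5,13) (6,13) (6,17) (4,17)]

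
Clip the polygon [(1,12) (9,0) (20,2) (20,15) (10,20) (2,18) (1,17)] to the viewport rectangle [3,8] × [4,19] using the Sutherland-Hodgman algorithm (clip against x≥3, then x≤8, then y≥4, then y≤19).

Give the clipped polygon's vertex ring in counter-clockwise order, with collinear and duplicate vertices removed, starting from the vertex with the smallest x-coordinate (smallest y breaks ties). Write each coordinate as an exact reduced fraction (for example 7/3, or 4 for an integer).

1. After x ≥ 3: [(3,9) (9,0) (20,2) (20,15) (10,20) (3,73/4)]
2. After x ≤ 8: [(3,9) (8,3/2) (8,39/2) (3,73/4)]
3. After y ≥ 4: [(3,9) (19/3,4) (8,4) (8,39/2) (3,73/4)]
4. After y ≤ 19: [(3,9) (19/3,4) (8,4) (8,19) (6,19) (3,73/4)]
5. Canonical ring: [(3,9) (19/3,4) (8,4) (8,19) (6,19) (3,73/4)]

Clipped polygon: [(3,9) (19/3,4) (8,4) (8,19) (6,19) (3,73/4)]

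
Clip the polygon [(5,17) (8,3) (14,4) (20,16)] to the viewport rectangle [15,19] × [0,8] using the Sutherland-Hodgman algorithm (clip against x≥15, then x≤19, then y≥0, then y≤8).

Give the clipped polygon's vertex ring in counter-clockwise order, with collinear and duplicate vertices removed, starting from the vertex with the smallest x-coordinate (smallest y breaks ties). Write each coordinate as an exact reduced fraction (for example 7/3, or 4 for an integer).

1. After x ≥ 15: [(15,49/3) (15,6) (20,16)]
2. After x ≤ 19: [(19,241/15) (15,49/3) (15,6) (19,14)]
3. After y ≥ 0: [(19,241/15) (15,49/3) (15,6) (19,14)]
4. After y ≤ 8: [(15,8) (15,6) (16,8)]
5. Canonical ring: [(15,6) (16,8) (15,8)]

Clipped polygon: [(15,6) (16,8) (15,8)]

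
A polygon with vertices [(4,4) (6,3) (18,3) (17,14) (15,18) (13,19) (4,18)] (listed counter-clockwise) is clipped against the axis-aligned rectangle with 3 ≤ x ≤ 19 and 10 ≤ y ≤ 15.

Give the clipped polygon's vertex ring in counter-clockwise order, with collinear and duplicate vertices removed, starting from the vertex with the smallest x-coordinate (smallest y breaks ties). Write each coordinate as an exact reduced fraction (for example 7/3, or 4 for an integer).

Clipped polygon: [(4,10) (191/11,10) (17,14) (33/2,15) (4,15)]

1. After x ≥ 3: [(4,4) (6,3) (18,3) (17,14) (15,18) (13,19) (4,18)]
2. After x ≤ 19: [(4,4) (6,3) (18,3) (17,14) (15,18) (13,19) (4,18)]
3. After y ≥ 10: [(4,10) (191/11,10) (17,14) (15,18) (13,19) (4,18)]
4. After y ≤ 15: [(4,15) (4,10) (191/11,10) (17,14) (33/2,15)]
5. Canonical ring: [(4,10) (191/11,10) (17,14) (33/2,15) (4,15)]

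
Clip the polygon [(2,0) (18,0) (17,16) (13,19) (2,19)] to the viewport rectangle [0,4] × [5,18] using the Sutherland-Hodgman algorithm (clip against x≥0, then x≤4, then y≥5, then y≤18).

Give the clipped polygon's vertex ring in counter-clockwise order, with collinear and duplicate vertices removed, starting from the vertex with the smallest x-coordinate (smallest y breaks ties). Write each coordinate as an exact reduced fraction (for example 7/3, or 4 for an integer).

Clipped polygon: [(2,5) (4,5) (4,18) (2,18)]

1. After x ≥ 0: [(2,0) (18,0) (17,16) (13,19) (2,19)]
2. After x ≤ 4: [(2,0) (4,0) (4,19) (2,19)]
3. After y ≥ 5: [(2,5) (4,5) (4,19) (2,19)]
4. After y ≤ 18: [(2,18) (2,5) (4,5) (4,18)]
5. Canonical ring: [(2,5) (4,5) (4,18) (2,18)]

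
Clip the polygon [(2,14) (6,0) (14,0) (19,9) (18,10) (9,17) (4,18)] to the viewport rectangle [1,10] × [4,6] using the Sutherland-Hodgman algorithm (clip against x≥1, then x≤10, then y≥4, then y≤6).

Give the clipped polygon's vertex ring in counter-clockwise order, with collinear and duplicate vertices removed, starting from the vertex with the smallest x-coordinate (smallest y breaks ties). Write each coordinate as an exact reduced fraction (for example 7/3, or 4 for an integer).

Clipped polygon: [(30/7,6) (34/7,4) (10,4) (10,6)]

1. After x ≥ 1: [(2,14) (6,0) (14,0) (19,9) (18,10) (9,17) (4,18)]
2. After x ≤ 10: [(2,14) (6,0) (10,0) (10,146/9) (9,17) (4,18)]
3. After y ≥ 4: [(2,14) (34/7,4) (10,4) (10,146/9) (9,17) (4,18)]
4. After y ≤ 6: [(30/7,6) (34/7,4) (10,4) (10,6)]
5. Canonical ring: [(30/7,6) (34/7,4) (10,4) (10,6)]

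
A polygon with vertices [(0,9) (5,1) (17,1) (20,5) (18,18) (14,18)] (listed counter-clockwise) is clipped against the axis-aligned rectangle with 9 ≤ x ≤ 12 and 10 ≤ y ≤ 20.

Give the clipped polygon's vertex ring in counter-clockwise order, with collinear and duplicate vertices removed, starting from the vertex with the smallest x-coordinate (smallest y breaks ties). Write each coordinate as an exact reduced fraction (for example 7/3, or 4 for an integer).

1. After x ≥ 9: [(9,207/14) (9,1) (17,1) (20,5) (18,18) (14,18)]
2. After x ≤ 12: [(12,117/7) (9,207/14) (9,1) (12,1)]
3. After y ≥ 10: [(12,10) (12,117/7) (9,207/14) (9,10)]
4. After y ≤ 20: [(12,10) (12,117/7) (9,207/14) (9,10)]
5. Canonical ring: [(9,10) (12,10) (12,117/7) (9,207/14)]

Clipped polygon: [(9,10) (12,10) (12,117/7) (9,207/14)]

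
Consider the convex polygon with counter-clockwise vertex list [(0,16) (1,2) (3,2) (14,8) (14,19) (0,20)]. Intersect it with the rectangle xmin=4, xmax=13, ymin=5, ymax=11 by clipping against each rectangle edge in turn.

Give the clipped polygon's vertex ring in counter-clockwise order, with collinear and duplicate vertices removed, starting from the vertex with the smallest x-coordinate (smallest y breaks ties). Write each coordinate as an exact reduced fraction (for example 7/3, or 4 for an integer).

Clipped polygon: [(4,5) (17/2,5) (13,82/11) (13,11) (4,11)]

1. After x ≥ 4: [(4,28/11) (14,8) (14,19) (4,138/7)]
2. After x ≤ 13: [(4,28/11) (13,82/11) (13,267/14) (4,138/7)]
3. After y ≥ 5: [(4,5) (17/2,5) (13,82/11) (13,267/14) (4,138/7)]
4. After y ≤ 11: [(4,11) (4,5) (17/2,5) (13,82/11) (13,11)]
5. Canonical ring: [(4,5) (17/2,5) (13,82/11) (13,11) (4,11)]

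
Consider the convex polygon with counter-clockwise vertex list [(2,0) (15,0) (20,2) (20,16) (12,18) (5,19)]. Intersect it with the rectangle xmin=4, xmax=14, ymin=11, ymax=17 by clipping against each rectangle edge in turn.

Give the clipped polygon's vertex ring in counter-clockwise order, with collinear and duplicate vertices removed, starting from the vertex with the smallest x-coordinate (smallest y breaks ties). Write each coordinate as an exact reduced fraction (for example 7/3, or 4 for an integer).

1. After x ≥ 4: [(4,38/3) (4,0) (15,0) (20,2) (20,16) (12,18) (5,19)]
2. After x ≤ 14: [(4,38/3) (4,0) (14,0) (14,35/2) (12,18) (5,19)]
3. After y ≥ 11: [(4,38/3) (4,11) (14,11) (14,35/2) (12,18) (5,19)]
4. After y ≤ 17: [(89/19,17) (4,38/3) (4,11) (14,11) (14,17)]
5. Canonical ring: [(4,11) (14,11) (14,17) (89/19,17) (4,38/3)]

Clipped polygon: [(4,11) (14,11) (14,17) (89/19,17) (4,38/3)]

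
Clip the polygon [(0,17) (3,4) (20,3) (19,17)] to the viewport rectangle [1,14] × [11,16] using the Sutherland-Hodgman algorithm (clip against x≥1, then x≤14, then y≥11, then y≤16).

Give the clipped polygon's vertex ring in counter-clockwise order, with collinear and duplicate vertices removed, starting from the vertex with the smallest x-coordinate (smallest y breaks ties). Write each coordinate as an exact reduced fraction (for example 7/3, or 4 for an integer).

Clipped polygon: [(1,38/3) (18/13,11) (14,11) (14,16) (1,16)]

1. After x ≥ 1: [(1,17) (1,38/3) (3,4) (20,3) (19,17)]
2. After x ≤ 14: [(14,17) (1,17) (1,38/3) (3,4) (14,57/17)]
3. After y ≥ 11: [(14,11) (14,17) (1,17) (1,38/3) (18/13,11)]
4. After y ≤ 16: [(14,11) (14,16) (1,16) (1,38/3) (18/13,11)]
5. Canonical ring: [(1,38/3) (18/13,11) (14,11) (14,16) (1,16)]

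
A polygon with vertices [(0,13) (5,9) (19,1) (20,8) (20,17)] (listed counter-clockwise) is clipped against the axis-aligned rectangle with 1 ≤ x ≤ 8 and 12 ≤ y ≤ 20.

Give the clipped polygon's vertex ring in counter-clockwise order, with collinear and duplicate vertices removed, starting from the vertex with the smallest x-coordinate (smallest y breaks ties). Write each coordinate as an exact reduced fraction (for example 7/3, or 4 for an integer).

Clipped polygon: [(1,61/5) (5/4,12) (8,12) (8,73/5) (1,66/5)]

1. After x ≥ 1: [(1,66/5) (1,61/5) (5,9) (19,1) (20,8) (20,17)]
2. After x ≤ 8: [(8,73/5) (1,66/5) (1,61/5) (5,9) (8,51/7)]
3. After y ≥ 12: [(8,12) (8,73/5) (1,66/5) (1,61/5) (5/4,12)]
4. After y ≤ 20: [(8,12) (8,73/5) (1,66/5) (1,61/5) (5/4,12)]
5. Canonical ring: [(1,61/5) (5/4,12) (8,12) (8,73/5) (1,66/5)]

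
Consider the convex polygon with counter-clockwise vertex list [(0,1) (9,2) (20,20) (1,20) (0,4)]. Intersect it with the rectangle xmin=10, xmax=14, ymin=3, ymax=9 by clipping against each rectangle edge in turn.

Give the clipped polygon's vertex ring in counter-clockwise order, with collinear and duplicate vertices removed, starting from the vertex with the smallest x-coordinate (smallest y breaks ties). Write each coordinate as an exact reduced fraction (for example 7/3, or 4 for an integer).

Clipped polygon: [(10,40/11) (239/18,9) (10,9)]

1. After x ≥ 10: [(10,40/11) (20,20) (10,20)]
2. After x ≤ 14: [(10,40/11) (14,112/11) (14,20) (10,20)]
3. After y ≥ 3: [(10,40/11) (14,112/11) (14,20) (10,20)]
4. After y ≤ 9: [(10,9) (10,40/11) (239/18,9)]
5. Canonical ring: [(10,40/11) (239/18,9) (10,9)]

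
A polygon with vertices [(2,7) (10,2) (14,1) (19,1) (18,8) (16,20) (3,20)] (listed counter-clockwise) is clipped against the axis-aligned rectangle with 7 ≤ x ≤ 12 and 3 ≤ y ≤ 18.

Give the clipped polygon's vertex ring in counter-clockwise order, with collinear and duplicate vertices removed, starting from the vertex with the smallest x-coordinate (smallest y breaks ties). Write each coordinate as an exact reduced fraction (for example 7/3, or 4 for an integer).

1. After x ≥ 7: [(7,31/8) (10,2) (14,1) (19,1) (18,8) (16,20) (7,20)]
2. After x ≤ 12: [(7,31/8) (10,2) (12,3/2) (12,20) (7,20)]
3. After y ≥ 3: [(7,31/8) (42/5,3) (12,3) (12,20) (7,20)]
4. After y ≤ 18: [(7,18) (7,31/8) (42/5,3) (12,3) (12,18)]
5. Canonical ring: [(7,31/8) (42/5,3) (12,3) (12,18) (7,18)]

Clipped polygon: [(7,31/8) (42/5,3) (12,3) (12,18) (7,18)]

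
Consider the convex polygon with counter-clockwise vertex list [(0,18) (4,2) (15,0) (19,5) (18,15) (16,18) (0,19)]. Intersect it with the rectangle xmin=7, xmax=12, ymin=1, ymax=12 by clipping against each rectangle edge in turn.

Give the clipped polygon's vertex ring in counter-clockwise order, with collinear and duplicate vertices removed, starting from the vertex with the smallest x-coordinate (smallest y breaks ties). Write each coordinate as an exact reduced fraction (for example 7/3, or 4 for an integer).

1. After x ≥ 7: [(7,16/11) (15,0) (19,5) (18,15) (16,18) (7,297/16)]
2. After x ≤ 12: [(7,16/11) (12,6/11) (12,73/4) (7,297/16)]
3. After y ≥ 1: [(7,16/11) (19/2,1) (12,1) (12,73/4) (7,297/16)]
4. After y ≤ 12: [(7,12) (7,16/11) (19/2,1) (12,1) (12,12)]
5. Canonical ring: [(7,16/11) (19/2,1) (12,1) (12,12) (7,12)]

Clipped polygon: [(7,16/11) (19/2,1) (12,1) (12,12) (7,12)]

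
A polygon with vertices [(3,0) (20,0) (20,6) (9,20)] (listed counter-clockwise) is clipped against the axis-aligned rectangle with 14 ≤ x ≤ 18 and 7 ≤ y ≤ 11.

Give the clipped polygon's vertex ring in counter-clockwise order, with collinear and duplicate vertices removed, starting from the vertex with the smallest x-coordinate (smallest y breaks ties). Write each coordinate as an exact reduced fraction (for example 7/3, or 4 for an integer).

1. After x ≥ 14: [(14,0) (20,0) (20,6) (14,150/11)]
2. After x ≤ 18: [(14,0) (18,0) (18,94/11) (14,150/11)]
3. After y ≥ 7: [(14,7) (18,7) (18,94/11) (14,150/11)]
4. After y ≤ 11: [(14,11) (14,7) (18,7) (18,94/11) (225/14,11)]
5. Canonical ring: [(14,7) (18,7) (18,94/11) (225/14,11) (14,11)]

Clipped polygon: [(14,7) (18,7) (18,94/11) (225/14,11) (14,11)]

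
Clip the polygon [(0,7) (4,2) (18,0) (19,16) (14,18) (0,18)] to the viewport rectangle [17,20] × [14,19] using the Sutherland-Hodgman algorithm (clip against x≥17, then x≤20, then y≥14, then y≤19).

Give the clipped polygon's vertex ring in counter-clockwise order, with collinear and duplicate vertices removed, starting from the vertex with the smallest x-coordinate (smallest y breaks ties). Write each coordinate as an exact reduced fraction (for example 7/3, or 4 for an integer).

Clipped polygon: [(17,14) (151/8,14) (19,16) (17,84/5)]

1. After x ≥ 17: [(17,1/7) (18,0) (19,16) (17,84/5)]
2. After x ≤ 20: [(17,1/7) (18,0) (19,16) (17,84/5)]
3. After y ≥ 14: [(17,14) (151/8,14) (19,16) (17,84/5)]
4. After y ≤ 19: [(17,14) (151/8,14) (19,16) (17,84/5)]
5. Canonical ring: [(17,14) (151/8,14) (19,16) (17,84/5)]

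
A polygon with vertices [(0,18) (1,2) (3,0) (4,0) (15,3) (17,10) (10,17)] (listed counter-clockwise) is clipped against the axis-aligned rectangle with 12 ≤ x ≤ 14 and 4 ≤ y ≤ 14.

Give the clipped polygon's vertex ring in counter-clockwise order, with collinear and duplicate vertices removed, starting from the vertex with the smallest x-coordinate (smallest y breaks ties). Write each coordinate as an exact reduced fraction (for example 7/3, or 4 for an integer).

1. After x ≥ 12: [(12,24/11) (15,3) (17,10) (12,15)]
2. After x ≤ 14: [(12,24/11) (14,30/11) (14,13) (12,15)]
3. After y ≥ 4: [(12,4) (14,4) (14,13) (12,15)]
4. After y ≤ 14: [(12,14) (12,4) (14,4) (14,13) (13,14)]
5. Canonical ring: [(12,4) (14,4) (14,13) (13,14) (12,14)]

Clipped polygon: [(12,4) (14,4) (14,13) (13,14) (12,14)]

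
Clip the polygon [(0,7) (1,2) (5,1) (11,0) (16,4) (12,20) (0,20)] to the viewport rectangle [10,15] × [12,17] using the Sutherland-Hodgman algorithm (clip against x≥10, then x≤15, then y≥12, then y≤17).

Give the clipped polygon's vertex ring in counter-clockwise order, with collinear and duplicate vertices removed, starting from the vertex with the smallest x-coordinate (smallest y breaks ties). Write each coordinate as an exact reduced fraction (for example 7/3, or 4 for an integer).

1. After x ≥ 10: [(10,1/6) (11,0) (16,4) (12,20) (10,20)]
2. After x ≤ 15: [(10,1/6) (11,0) (15,16/5) (15,8) (12,20) (10,20)]
3. After y ≥ 12: [(10,12) (14,12) (12,20) (10,20)]
4. After y ≤ 17: [(10,17) (10,12) (14,12) (51/4,17)]
5. Canonical ring: [(10,12) (14,12) (51/4,17) (10,17)]

Clipped polygon: [(10,12) (14,12) (51/4,17) (10,17)]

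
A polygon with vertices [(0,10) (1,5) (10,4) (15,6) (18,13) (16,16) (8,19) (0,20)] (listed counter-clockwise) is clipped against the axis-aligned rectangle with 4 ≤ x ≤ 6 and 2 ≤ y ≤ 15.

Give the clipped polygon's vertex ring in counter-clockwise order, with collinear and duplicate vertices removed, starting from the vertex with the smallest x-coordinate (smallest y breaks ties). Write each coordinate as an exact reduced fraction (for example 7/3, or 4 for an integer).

Clipped polygon: [(4,14/3) (6,40/9) (6,15) (4,15)]

1. After x ≥ 4: [(4,14/3) (10,4) (15,6) (18,13) (16,16) (8,19) (4,39/2)]
2. After x ≤ 6: [(4,14/3) (6,40/9) (6,77/4) (4,39/2)]
3. After y ≥ 2: [(4,14/3) (6,40/9) (6,77/4) (4,39/2)]
4. After y ≤ 15: [(4,15) (4,14/3) (6,40/9) (6,15)]
5. Canonical ring: [(4,14/3) (6,40/9) (6,15) (4,15)]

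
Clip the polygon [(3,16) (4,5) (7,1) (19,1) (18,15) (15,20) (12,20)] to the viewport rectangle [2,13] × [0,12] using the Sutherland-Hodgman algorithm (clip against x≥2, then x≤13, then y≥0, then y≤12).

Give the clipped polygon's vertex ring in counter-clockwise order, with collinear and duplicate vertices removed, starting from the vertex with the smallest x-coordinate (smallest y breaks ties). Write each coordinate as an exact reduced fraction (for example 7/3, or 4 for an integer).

1. After x ≥ 2: [(3,16) (4,5) (7,1) (19,1) (18,15) (15,20) (12,20)]
2. After x ≤ 13: [(3,16) (4,5) (7,1) (13,1) (13,20) (12,20)]
3. After y ≥ 0: [(3,16) (4,5) (7,1) (13,1) (13,20) (12,20)]
4. After y ≤ 12: [(37/11,12) (4,5) (7,1) (13,1) (13,12)]
5. Canonical ring: [(37/11,12) (4,5) (7,1) (13,1) (13,12)]

Clipped polygon: [(37/11,12) (4,5) (7,1) (13,1) (13,12)]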